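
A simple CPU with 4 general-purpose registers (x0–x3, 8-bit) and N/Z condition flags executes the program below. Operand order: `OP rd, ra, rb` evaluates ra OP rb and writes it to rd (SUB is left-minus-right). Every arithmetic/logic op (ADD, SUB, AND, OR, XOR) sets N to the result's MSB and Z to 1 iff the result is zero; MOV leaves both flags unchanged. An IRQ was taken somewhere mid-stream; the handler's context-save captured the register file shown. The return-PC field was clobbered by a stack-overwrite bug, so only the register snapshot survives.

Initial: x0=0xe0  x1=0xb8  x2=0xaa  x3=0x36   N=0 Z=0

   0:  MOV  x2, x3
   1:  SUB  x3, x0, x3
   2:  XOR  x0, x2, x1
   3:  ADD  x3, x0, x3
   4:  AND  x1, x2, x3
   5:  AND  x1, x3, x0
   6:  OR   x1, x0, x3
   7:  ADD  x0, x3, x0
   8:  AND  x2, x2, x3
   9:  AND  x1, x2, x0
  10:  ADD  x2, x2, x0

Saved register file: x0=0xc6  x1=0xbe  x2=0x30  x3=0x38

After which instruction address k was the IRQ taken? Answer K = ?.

K = 8

after  0: x0=0xe0 x1=0xb8 x2=0x36 x3=0x36  N=0 Z=0
after  1: x0=0xe0 x1=0xb8 x2=0x36 x3=0xaa  N=1 Z=0
after  2: x0=0x8e x1=0xb8 x2=0x36 x3=0xaa  N=1 Z=0
after  3: x0=0x8e x1=0xb8 x2=0x36 x3=0x38  N=0 Z=0
after  4: x0=0x8e x1=0x30 x2=0x36 x3=0x38  N=0 Z=0
after  5: x0=0x8e x1=0x08 x2=0x36 x3=0x38  N=0 Z=0
after  6: x0=0x8e x1=0xbe x2=0x36 x3=0x38  N=1 Z=0
after  7: x0=0xc6 x1=0xbe x2=0x36 x3=0x38  N=1 Z=0
after  8: x0=0xc6 x1=0xbe x2=0x30 x3=0x38  N=0 Z=0
-- IRQ taken; context saved, return-PC = 9 --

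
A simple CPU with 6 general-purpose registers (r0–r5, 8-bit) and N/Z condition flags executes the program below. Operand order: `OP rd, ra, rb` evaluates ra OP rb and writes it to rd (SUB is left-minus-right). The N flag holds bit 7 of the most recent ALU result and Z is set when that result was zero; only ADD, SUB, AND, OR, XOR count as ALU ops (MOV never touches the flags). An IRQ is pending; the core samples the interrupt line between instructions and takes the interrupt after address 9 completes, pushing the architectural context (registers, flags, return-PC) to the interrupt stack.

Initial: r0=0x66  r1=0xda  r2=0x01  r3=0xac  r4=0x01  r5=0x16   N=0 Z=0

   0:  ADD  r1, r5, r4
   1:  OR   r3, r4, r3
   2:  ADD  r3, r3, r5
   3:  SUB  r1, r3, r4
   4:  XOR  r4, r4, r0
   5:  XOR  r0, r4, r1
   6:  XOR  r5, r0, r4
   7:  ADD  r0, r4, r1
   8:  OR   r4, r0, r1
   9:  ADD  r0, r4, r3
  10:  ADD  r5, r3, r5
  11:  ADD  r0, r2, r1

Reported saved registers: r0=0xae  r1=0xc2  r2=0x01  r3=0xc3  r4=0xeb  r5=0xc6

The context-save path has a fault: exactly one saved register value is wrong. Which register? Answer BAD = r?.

after  0: r0=0x66 r1=0x17 r2=0x01 r3=0xac r4=0x01 r5=0x16  N=0 Z=0
after  1: r0=0x66 r1=0x17 r2=0x01 r3=0xad r4=0x01 r5=0x16  N=1 Z=0
after  2: r0=0x66 r1=0x17 r2=0x01 r3=0xc3 r4=0x01 r5=0x16  N=1 Z=0
after  3: r0=0x66 r1=0xc2 r2=0x01 r3=0xc3 r4=0x01 r5=0x16  N=1 Z=0
after  4: r0=0x66 r1=0xc2 r2=0x01 r3=0xc3 r4=0x67 r5=0x16  N=0 Z=0
after  5: r0=0xa5 r1=0xc2 r2=0x01 r3=0xc3 r4=0x67 r5=0x16  N=1 Z=0
after  6: r0=0xa5 r1=0xc2 r2=0x01 r3=0xc3 r4=0x67 r5=0xc2  N=1 Z=0
after  7: r0=0x29 r1=0xc2 r2=0x01 r3=0xc3 r4=0x67 r5=0xc2  N=0 Z=0
after  8: r0=0x29 r1=0xc2 r2=0x01 r3=0xc3 r4=0xeb r5=0xc2  N=1 Z=0
after  9: r0=0xae r1=0xc2 r2=0x01 r3=0xc3 r4=0xeb r5=0xc2  N=1 Z=0
-- IRQ taken; context saved, return-PC = 10 --
mismatch: r5: reported 0xc6 vs actual 0xc2

BAD = r5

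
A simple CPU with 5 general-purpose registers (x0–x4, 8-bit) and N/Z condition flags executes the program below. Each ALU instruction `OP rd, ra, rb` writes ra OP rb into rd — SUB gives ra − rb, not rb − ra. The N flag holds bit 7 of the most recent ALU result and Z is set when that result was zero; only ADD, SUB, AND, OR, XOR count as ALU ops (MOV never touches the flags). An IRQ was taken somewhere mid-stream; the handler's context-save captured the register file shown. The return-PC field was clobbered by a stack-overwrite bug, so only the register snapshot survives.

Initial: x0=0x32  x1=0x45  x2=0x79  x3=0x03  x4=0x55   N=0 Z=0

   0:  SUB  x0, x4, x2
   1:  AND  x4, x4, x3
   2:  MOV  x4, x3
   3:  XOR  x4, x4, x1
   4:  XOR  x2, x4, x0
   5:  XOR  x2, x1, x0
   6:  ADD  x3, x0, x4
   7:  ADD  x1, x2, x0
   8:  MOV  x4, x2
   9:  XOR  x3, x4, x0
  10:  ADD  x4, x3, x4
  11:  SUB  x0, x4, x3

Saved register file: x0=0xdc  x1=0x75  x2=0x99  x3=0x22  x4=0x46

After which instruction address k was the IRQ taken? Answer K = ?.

K = 7

after  0: x0=0xdc x1=0x45 x2=0x79 x3=0x03 x4=0x55  N=1 Z=0
after  1: x0=0xdc x1=0x45 x2=0x79 x3=0x03 x4=0x01  N=0 Z=0
after  2: x0=0xdc x1=0x45 x2=0x79 x3=0x03 x4=0x03  N=0 Z=0
after  3: x0=0xdc x1=0x45 x2=0x79 x3=0x03 x4=0x46  N=0 Z=0
after  4: x0=0xdc x1=0x45 x2=0x9a x3=0x03 x4=0x46  N=1 Z=0
after  5: x0=0xdc x1=0x45 x2=0x99 x3=0x03 x4=0x46  N=1 Z=0
after  6: x0=0xdc x1=0x45 x2=0x99 x3=0x22 x4=0x46  N=0 Z=0
after  7: x0=0xdc x1=0x75 x2=0x99 x3=0x22 x4=0x46  N=0 Z=0
-- IRQ taken; context saved, return-PC = 8 --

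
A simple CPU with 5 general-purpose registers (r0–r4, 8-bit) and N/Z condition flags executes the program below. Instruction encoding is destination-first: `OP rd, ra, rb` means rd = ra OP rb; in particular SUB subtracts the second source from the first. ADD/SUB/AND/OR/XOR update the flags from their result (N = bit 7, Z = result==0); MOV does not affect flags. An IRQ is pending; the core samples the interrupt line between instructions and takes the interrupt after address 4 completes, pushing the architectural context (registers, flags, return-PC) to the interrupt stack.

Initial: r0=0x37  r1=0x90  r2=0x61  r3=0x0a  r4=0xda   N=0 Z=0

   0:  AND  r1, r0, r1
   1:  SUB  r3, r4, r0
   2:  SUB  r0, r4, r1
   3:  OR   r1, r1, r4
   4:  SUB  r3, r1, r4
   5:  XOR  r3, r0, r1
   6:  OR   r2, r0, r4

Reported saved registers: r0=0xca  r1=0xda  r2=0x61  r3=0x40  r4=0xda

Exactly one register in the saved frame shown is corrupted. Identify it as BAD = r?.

after  0: r0=0x37 r1=0x10 r2=0x61 r3=0x0a r4=0xda  N=0 Z=0
after  1: r0=0x37 r1=0x10 r2=0x61 r3=0xa3 r4=0xda  N=1 Z=0
after  2: r0=0xca r1=0x10 r2=0x61 r3=0xa3 r4=0xda  N=1 Z=0
after  3: r0=0xca r1=0xda r2=0x61 r3=0xa3 r4=0xda  N=1 Z=0
after  4: r0=0xca r1=0xda r2=0x61 r3=0x00 r4=0xda  N=0 Z=1
-- IRQ taken; context saved, return-PC = 5 --
mismatch: r3: reported 0x40 vs actual 0x00

BAD = r3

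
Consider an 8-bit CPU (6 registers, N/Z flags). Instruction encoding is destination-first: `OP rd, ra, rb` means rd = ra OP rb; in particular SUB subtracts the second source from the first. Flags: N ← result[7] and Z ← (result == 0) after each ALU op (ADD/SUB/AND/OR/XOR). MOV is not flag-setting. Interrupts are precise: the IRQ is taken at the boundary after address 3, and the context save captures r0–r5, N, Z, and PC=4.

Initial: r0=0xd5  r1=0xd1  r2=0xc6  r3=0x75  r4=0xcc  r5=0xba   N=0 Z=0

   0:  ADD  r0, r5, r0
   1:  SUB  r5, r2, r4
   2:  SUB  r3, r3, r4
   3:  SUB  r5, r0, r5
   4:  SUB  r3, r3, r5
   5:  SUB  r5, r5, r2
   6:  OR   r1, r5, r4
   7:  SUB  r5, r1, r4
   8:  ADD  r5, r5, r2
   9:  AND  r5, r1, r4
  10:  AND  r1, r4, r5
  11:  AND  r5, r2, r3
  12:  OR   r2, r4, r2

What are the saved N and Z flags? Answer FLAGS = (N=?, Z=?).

after  0: r0=0x8f r1=0xd1 r2=0xc6 r3=0x75 r4=0xcc r5=0xba  N=1 Z=0
after  1: r0=0x8f r1=0xd1 r2=0xc6 r3=0x75 r4=0xcc r5=0xfa  N=1 Z=0
after  2: r0=0x8f r1=0xd1 r2=0xc6 r3=0xa9 r4=0xcc r5=0xfa  N=1 Z=0
after  3: r0=0x8f r1=0xd1 r2=0xc6 r3=0xa9 r4=0xcc r5=0x95  N=1 Z=0
-- IRQ taken; context saved, return-PC = 4 --

FLAGS = (N=1, Z=0)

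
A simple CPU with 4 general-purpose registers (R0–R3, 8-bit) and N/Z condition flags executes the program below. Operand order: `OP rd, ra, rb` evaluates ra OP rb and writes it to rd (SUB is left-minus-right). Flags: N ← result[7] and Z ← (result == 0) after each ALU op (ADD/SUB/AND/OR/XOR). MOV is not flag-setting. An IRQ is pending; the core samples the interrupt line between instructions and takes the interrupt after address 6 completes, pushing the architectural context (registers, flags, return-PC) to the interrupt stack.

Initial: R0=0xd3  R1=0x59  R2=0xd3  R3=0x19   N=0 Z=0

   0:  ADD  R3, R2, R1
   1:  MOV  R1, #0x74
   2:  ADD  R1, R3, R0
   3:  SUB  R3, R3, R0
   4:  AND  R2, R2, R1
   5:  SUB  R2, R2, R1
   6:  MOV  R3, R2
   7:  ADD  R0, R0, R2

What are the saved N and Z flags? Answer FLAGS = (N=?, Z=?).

after  0: R0=0xd3 R1=0x59 R2=0xd3 R3=0x2c  N=0 Z=0
after  1: R0=0xd3 R1=0x74 R2=0xd3 R3=0x2c  N=0 Z=0
after  2: R0=0xd3 R1=0xff R2=0xd3 R3=0x2c  N=1 Z=0
after  3: R0=0xd3 R1=0xff R2=0xd3 R3=0x59  N=0 Z=0
after  4: R0=0xd3 R1=0xff R2=0xd3 R3=0x59  N=1 Z=0
after  5: R0=0xd3 R1=0xff R2=0xd4 R3=0x59  N=1 Z=0
after  6: R0=0xd3 R1=0xff R2=0xd4 R3=0xd4  N=1 Z=0
-- IRQ taken; context saved, return-PC = 7 --

FLAGS = (N=1, Z=0)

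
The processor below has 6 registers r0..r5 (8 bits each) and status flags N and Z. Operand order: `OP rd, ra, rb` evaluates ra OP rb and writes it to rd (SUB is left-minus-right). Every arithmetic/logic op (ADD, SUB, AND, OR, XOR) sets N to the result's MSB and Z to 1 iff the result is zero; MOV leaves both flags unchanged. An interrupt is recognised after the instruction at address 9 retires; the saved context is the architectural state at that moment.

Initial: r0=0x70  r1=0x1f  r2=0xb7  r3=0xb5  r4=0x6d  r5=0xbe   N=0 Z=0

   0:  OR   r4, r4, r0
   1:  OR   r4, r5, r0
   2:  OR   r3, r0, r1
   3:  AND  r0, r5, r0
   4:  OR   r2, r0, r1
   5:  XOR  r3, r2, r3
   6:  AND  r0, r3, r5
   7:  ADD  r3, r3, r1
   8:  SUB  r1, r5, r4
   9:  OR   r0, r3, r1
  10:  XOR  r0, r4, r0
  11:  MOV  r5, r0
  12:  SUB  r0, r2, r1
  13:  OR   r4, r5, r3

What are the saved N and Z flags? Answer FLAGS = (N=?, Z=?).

FLAGS = (N=1, Z=0)

after  0: r0=0x70 r1=0x1f r2=0xb7 r3=0xb5 r4=0x7d r5=0xbe  N=0 Z=0
after  1: r0=0x70 r1=0x1f r2=0xb7 r3=0xb5 r4=0xfe r5=0xbe  N=1 Z=0
after  2: r0=0x70 r1=0x1f r2=0xb7 r3=0x7f r4=0xfe r5=0xbe  N=0 Z=0
after  3: r0=0x30 r1=0x1f r2=0xb7 r3=0x7f r4=0xfe r5=0xbe  N=0 Z=0
after  4: r0=0x30 r1=0x1f r2=0x3f r3=0x7f r4=0xfe r5=0xbe  N=0 Z=0
after  5: r0=0x30 r1=0x1f r2=0x3f r3=0x40 r4=0xfe r5=0xbe  N=0 Z=0
after  6: r0=0x00 r1=0x1f r2=0x3f r3=0x40 r4=0xfe r5=0xbe  N=0 Z=1
after  7: r0=0x00 r1=0x1f r2=0x3f r3=0x5f r4=0xfe r5=0xbe  N=0 Z=0
after  8: r0=0x00 r1=0xc0 r2=0x3f r3=0x5f r4=0xfe r5=0xbe  N=1 Z=0
after  9: r0=0xdf r1=0xc0 r2=0x3f r3=0x5f r4=0xfe r5=0xbe  N=1 Z=0
-- IRQ taken; context saved, return-PC = 10 --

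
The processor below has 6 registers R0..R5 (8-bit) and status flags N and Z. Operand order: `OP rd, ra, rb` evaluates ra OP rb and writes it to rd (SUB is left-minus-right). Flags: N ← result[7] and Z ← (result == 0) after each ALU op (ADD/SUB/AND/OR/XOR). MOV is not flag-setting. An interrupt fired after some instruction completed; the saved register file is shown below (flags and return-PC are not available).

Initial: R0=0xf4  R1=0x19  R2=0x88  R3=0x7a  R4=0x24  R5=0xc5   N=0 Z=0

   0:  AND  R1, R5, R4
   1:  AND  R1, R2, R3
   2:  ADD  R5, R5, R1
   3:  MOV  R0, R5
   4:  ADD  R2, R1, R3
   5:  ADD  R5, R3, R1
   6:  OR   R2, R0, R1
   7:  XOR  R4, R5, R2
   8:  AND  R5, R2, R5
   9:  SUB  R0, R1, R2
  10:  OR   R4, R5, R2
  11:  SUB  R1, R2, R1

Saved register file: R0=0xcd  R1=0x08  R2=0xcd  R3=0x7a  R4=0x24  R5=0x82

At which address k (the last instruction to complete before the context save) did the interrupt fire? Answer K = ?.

K = 6

after  0: R0=0xf4 R1=0x04 R2=0x88 R3=0x7a R4=0x24 R5=0xc5  N=0 Z=0
after  1: R0=0xf4 R1=0x08 R2=0x88 R3=0x7a R4=0x24 R5=0xc5  N=0 Z=0
after  2: R0=0xf4 R1=0x08 R2=0x88 R3=0x7a R4=0x24 R5=0xcd  N=1 Z=0
after  3: R0=0xcd R1=0x08 R2=0x88 R3=0x7a R4=0x24 R5=0xcd  N=1 Z=0
after  4: R0=0xcd R1=0x08 R2=0x82 R3=0x7a R4=0x24 R5=0xcd  N=1 Z=0
after  5: R0=0xcd R1=0x08 R2=0x82 R3=0x7a R4=0x24 R5=0x82  N=1 Z=0
after  6: R0=0xcd R1=0x08 R2=0xcd R3=0x7a R4=0x24 R5=0x82  N=1 Z=0
-- IRQ taken; context saved, return-PC = 7 --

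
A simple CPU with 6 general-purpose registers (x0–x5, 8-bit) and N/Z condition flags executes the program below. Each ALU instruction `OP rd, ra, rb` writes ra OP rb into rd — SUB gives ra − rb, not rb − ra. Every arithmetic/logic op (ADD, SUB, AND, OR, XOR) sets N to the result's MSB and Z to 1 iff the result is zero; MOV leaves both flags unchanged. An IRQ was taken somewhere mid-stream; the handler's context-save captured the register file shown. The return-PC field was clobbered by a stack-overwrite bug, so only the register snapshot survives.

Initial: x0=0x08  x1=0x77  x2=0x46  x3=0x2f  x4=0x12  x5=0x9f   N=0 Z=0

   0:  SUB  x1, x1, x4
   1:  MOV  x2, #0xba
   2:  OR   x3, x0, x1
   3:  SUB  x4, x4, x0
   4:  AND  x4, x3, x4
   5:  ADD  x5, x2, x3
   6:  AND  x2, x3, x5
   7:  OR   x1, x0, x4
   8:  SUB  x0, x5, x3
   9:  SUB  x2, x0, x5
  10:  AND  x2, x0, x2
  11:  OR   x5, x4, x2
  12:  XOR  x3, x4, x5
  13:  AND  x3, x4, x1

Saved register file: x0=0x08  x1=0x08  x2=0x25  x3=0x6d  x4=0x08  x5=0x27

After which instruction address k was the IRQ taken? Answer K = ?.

after  0: x0=0x08 x1=0x65 x2=0x46 x3=0x2f x4=0x12 x5=0x9f  N=0 Z=0
after  1: x0=0x08 x1=0x65 x2=0xba x3=0x2f x4=0x12 x5=0x9f  N=0 Z=0
after  2: x0=0x08 x1=0x65 x2=0xba x3=0x6d x4=0x12 x5=0x9f  N=0 Z=0
after  3: x0=0x08 x1=0x65 x2=0xba x3=0x6d x4=0x0a x5=0x9f  N=0 Z=0
after  4: x0=0x08 x1=0x65 x2=0xba x3=0x6d x4=0x08 x5=0x9f  N=0 Z=0
after  5: x0=0x08 x1=0x65 x2=0xba x3=0x6d x4=0x08 x5=0x27  N=0 Z=0
after  6: x0=0x08 x1=0x65 x2=0x25 x3=0x6d x4=0x08 x5=0x27  N=0 Z=0
after  7: x0=0x08 x1=0x08 x2=0x25 x3=0x6d x4=0x08 x5=0x27  N=0 Z=0
-- IRQ taken; context saved, return-PC = 8 --

K = 7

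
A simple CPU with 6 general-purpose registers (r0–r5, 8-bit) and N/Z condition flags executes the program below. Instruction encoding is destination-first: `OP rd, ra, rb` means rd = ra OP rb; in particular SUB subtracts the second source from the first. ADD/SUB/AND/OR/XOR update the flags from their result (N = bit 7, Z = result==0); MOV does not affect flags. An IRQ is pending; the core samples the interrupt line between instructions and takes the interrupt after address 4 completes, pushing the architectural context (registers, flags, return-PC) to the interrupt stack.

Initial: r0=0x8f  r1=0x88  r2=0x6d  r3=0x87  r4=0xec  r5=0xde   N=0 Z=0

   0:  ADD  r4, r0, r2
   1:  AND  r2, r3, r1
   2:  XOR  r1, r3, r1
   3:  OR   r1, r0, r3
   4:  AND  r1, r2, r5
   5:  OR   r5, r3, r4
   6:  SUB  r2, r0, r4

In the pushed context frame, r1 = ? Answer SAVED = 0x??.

after  0: r0=0x8f r1=0x88 r2=0x6d r3=0x87 r4=0xfc r5=0xde  N=1 Z=0
after  1: r0=0x8f r1=0x88 r2=0x80 r3=0x87 r4=0xfc r5=0xde  N=1 Z=0
after  2: r0=0x8f r1=0x0f r2=0x80 r3=0x87 r4=0xfc r5=0xde  N=0 Z=0
after  3: r0=0x8f r1=0x8f r2=0x80 r3=0x87 r4=0xfc r5=0xde  N=1 Z=0
after  4: r0=0x8f r1=0x80 r2=0x80 r3=0x87 r4=0xfc r5=0xde  N=1 Z=0
-- IRQ taken; context saved, return-PC = 5 --

SAVED = 0x80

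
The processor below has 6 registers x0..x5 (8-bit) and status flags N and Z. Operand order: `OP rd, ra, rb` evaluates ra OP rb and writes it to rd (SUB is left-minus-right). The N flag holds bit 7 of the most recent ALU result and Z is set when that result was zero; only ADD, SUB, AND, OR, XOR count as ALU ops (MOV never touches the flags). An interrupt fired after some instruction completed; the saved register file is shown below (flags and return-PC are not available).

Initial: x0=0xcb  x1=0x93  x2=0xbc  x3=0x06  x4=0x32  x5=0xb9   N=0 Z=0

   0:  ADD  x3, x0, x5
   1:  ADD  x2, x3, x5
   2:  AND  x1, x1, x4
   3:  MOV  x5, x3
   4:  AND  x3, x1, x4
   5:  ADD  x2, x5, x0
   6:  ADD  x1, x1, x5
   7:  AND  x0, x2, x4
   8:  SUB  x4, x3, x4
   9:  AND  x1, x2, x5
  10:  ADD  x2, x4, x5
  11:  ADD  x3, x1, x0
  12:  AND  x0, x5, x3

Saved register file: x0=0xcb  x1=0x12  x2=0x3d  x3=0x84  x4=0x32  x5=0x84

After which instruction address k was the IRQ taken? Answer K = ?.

K = 3

after  0: x0=0xcb x1=0x93 x2=0xbc x3=0x84 x4=0x32 x5=0xb9  N=1 Z=0
after  1: x0=0xcb x1=0x93 x2=0x3d x3=0x84 x4=0x32 x5=0xb9  N=0 Z=0
after  2: x0=0xcb x1=0x12 x2=0x3d x3=0x84 x4=0x32 x5=0xb9  N=0 Z=0
after  3: x0=0xcb x1=0x12 x2=0x3d x3=0x84 x4=0x32 x5=0x84  N=0 Z=0
-- IRQ taken; context saved, return-PC = 4 --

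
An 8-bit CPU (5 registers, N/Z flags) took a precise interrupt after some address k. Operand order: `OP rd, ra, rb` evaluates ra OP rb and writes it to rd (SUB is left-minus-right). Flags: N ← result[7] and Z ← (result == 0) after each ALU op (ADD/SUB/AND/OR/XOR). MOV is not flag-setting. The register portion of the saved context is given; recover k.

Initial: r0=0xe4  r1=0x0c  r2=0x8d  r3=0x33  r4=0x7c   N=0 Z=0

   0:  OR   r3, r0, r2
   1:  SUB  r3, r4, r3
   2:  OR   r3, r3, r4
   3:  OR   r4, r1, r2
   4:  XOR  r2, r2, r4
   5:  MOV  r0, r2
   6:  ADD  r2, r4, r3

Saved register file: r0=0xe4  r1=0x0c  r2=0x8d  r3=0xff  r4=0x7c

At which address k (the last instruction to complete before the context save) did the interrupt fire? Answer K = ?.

after  0: r0=0xe4 r1=0x0c r2=0x8d r3=0xed r4=0x7c  N=1 Z=0
after  1: r0=0xe4 r1=0x0c r2=0x8d r3=0x8f r4=0x7c  N=1 Z=0
after  2: r0=0xe4 r1=0x0c r2=0x8d r3=0xff r4=0x7c  N=1 Z=0
-- IRQ taken; context saved, return-PC = 3 --

K = 2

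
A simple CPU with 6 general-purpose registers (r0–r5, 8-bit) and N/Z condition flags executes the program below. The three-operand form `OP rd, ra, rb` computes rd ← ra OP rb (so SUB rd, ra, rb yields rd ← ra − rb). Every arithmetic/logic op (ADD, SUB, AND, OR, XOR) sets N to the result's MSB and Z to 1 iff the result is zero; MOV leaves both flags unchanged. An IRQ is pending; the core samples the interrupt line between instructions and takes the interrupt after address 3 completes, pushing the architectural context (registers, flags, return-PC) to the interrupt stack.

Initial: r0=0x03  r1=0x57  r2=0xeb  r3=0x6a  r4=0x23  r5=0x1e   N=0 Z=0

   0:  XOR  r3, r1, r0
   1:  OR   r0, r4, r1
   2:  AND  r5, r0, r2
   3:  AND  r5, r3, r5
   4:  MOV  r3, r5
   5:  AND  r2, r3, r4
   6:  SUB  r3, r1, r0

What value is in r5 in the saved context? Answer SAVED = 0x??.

after  0: r0=0x03 r1=0x57 r2=0xeb r3=0x54 r4=0x23 r5=0x1e  N=0 Z=0
after  1: r0=0x77 r1=0x57 r2=0xeb r3=0x54 r4=0x23 r5=0x1e  N=0 Z=0
after  2: r0=0x77 r1=0x57 r2=0xeb r3=0x54 r4=0x23 r5=0x63  N=0 Z=0
after  3: r0=0x77 r1=0x57 r2=0xeb r3=0x54 r4=0x23 r5=0x40  N=0 Z=0
-- IRQ taken; context saved, return-PC = 4 --

SAVED = 0x40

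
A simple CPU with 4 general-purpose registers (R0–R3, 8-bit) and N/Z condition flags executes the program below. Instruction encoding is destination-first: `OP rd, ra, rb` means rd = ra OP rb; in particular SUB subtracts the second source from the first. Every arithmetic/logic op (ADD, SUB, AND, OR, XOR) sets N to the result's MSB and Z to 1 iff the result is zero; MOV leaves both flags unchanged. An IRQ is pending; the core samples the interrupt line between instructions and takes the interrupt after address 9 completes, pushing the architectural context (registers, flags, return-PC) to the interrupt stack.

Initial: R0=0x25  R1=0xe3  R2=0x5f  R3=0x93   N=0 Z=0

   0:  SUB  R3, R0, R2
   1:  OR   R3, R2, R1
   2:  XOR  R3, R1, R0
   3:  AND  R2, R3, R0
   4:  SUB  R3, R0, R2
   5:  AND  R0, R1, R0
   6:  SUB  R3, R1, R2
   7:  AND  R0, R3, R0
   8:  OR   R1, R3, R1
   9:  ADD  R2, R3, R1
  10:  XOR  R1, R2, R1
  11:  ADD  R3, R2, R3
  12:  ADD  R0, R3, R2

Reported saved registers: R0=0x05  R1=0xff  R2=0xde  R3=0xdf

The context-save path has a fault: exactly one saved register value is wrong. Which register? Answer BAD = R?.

after  0: R0=0x25 R1=0xe3 R2=0x5f R3=0xc6  N=1 Z=0
after  1: R0=0x25 R1=0xe3 R2=0x5f R3=0xff  N=1 Z=0
after  2: R0=0x25 R1=0xe3 R2=0x5f R3=0xc6  N=1 Z=0
after  3: R0=0x25 R1=0xe3 R2=0x04 R3=0xc6  N=0 Z=0
after  4: R0=0x25 R1=0xe3 R2=0x04 R3=0x21  N=0 Z=0
after  5: R0=0x21 R1=0xe3 R2=0x04 R3=0x21  N=0 Z=0
after  6: R0=0x21 R1=0xe3 R2=0x04 R3=0xdf  N=1 Z=0
after  7: R0=0x01 R1=0xe3 R2=0x04 R3=0xdf  N=0 Z=0
after  8: R0=0x01 R1=0xff R2=0x04 R3=0xdf  N=1 Z=0
after  9: R0=0x01 R1=0xff R2=0xde R3=0xdf  N=1 Z=0
-- IRQ taken; context saved, return-PC = 10 --
mismatch: R0: reported 0x05 vs actual 0x01

BAD = R0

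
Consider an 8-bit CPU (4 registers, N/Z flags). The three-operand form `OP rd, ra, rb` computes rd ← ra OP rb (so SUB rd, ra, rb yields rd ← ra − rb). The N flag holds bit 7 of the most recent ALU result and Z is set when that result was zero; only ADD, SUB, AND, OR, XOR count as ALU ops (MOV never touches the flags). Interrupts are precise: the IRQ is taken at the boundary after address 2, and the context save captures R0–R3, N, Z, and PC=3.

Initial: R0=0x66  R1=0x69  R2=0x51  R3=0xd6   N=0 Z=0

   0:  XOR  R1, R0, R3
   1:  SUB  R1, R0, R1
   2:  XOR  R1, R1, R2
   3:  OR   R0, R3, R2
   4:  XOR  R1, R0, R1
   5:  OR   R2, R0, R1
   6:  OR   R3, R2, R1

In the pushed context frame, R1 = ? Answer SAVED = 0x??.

after  0: R0=0x66 R1=0xb0 R2=0x51 R3=0xd6  N=1 Z=0
after  1: R0=0x66 R1=0xb6 R2=0x51 R3=0xd6  N=1 Z=0
after  2: R0=0x66 R1=0xe7 R2=0x51 R3=0xd6  N=1 Z=0
-- IRQ taken; context saved, return-PC = 3 --

SAVED = 0xe7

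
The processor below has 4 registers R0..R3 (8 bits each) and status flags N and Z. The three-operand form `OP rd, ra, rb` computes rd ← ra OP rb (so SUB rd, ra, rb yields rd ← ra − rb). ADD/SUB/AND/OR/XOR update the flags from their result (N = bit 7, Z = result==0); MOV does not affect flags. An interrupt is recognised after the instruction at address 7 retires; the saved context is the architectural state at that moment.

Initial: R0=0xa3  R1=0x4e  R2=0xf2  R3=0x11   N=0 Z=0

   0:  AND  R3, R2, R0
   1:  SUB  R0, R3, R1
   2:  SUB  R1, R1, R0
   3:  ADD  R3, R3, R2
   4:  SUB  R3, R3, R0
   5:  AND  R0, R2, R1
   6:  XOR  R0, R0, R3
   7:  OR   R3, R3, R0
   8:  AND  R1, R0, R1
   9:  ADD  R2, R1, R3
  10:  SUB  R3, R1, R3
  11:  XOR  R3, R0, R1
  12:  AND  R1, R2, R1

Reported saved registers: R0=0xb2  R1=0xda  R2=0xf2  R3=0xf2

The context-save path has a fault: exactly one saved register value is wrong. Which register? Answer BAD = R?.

BAD = R1

after  0: R0=0xa3 R1=0x4e R2=0xf2 R3=0xa2  N=1 Z=0
after  1: R0=0x54 R1=0x4e R2=0xf2 R3=0xa2  N=0 Z=0
after  2: R0=0x54 R1=0xfa R2=0xf2 R3=0xa2  N=1 Z=0
after  3: R0=0x54 R1=0xfa R2=0xf2 R3=0x94  N=1 Z=0
after  4: R0=0x54 R1=0xfa R2=0xf2 R3=0x40  N=0 Z=0
after  5: R0=0xf2 R1=0xfa R2=0xf2 R3=0x40  N=1 Z=0
after  6: R0=0xb2 R1=0xfa R2=0xf2 R3=0x40  N=1 Z=0
after  7: R0=0xb2 R1=0xfa R2=0xf2 R3=0xf2  N=1 Z=0
-- IRQ taken; context saved, return-PC = 8 --
mismatch: R1: reported 0xda vs actual 0xfa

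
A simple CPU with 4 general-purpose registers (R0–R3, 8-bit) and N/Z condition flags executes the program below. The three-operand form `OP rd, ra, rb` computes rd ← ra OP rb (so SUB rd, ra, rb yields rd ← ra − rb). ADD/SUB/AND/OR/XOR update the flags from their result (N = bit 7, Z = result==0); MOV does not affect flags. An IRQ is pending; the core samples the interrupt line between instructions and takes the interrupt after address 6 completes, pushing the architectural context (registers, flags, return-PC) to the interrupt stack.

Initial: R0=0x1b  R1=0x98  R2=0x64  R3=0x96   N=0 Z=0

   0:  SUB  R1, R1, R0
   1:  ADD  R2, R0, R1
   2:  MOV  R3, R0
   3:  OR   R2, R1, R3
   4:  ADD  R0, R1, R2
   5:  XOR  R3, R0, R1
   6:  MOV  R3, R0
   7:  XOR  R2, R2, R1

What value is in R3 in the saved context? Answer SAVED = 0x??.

after  0: R0=0x1b R1=0x7d R2=0x64 R3=0x96  N=0 Z=0
after  1: R0=0x1b R1=0x7d R2=0x98 R3=0x96  N=1 Z=0
after  2: R0=0x1b R1=0x7d R2=0x98 R3=0x1b  N=1 Z=0
after  3: R0=0x1b R1=0x7d R2=0x7f R3=0x1b  N=0 Z=0
after  4: R0=0xfc R1=0x7d R2=0x7f R3=0x1b  N=1 Z=0
after  5: R0=0xfc R1=0x7d R2=0x7f R3=0x81  N=1 Z=0
after  6: R0=0xfc R1=0x7d R2=0x7f R3=0xfc  N=1 Z=0
-- IRQ taken; context saved, return-PC = 7 --

SAVED = 0xfc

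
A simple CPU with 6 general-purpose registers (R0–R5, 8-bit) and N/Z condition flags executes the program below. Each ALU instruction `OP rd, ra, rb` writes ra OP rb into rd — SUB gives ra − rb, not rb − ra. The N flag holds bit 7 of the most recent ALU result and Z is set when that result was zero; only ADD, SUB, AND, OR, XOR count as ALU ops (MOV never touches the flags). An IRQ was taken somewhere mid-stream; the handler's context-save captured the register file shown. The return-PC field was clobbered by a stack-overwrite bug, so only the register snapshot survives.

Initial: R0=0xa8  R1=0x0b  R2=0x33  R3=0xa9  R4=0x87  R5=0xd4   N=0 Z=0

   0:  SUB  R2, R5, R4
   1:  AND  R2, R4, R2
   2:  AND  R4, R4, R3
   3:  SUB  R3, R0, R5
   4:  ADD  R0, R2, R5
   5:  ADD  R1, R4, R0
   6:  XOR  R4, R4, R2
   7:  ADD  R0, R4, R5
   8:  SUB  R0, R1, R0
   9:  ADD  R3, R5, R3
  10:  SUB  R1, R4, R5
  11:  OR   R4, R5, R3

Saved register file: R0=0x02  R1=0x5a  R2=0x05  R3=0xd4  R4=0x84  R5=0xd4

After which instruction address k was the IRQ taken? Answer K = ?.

K = 8

after  0: R0=0xa8 R1=0x0b R2=0x4d R3=0xa9 R4=0x87 R5=0xd4  N=0 Z=0
after  1: R0=0xa8 R1=0x0b R2=0x05 R3=0xa9 R4=0x87 R5=0xd4  N=0 Z=0
after  2: R0=0xa8 R1=0x0b R2=0x05 R3=0xa9 R4=0x81 R5=0xd4  N=1 Z=0
after  3: R0=0xa8 R1=0x0b R2=0x05 R3=0xd4 R4=0x81 R5=0xd4  N=1 Z=0
after  4: R0=0xd9 R1=0x0b R2=0x05 R3=0xd4 R4=0x81 R5=0xd4  N=1 Z=0
after  5: R0=0xd9 R1=0x5a R2=0x05 R3=0xd4 R4=0x81 R5=0xd4  N=0 Z=0
after  6: R0=0xd9 R1=0x5a R2=0x05 R3=0xd4 R4=0x84 R5=0xd4  N=1 Z=0
after  7: R0=0x58 R1=0x5a R2=0x05 R3=0xd4 R4=0x84 R5=0xd4  N=0 Z=0
after  8: R0=0x02 R1=0x5a R2=0x05 R3=0xd4 R4=0x84 R5=0xd4  N=0 Z=0
-- IRQ taken; context saved, return-PC = 9 --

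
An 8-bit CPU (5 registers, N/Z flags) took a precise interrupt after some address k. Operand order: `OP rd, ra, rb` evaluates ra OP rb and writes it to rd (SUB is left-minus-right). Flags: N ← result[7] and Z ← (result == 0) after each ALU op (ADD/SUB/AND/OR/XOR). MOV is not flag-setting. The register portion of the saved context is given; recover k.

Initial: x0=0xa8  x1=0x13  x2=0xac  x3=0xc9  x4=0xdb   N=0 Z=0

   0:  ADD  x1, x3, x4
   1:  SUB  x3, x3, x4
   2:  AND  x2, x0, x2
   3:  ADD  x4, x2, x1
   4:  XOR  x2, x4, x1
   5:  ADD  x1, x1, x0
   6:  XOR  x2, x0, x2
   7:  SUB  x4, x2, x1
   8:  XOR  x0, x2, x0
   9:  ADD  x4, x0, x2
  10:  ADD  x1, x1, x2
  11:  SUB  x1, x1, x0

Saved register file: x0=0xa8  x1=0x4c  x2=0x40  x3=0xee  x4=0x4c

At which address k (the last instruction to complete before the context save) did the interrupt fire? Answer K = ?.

K = 6

after  0: x0=0xa8 x1=0xa4 x2=0xac x3=0xc9 x4=0xdb  N=1 Z=0
after  1: x0=0xa8 x1=0xa4 x2=0xac x3=0xee x4=0xdb  N=1 Z=0
after  2: x0=0xa8 x1=0xa4 x2=0xa8 x3=0xee x4=0xdb  N=1 Z=0
after  3: x0=0xa8 x1=0xa4 x2=0xa8 x3=0xee x4=0x4c  N=0 Z=0
after  4: x0=0xa8 x1=0xa4 x2=0xe8 x3=0xee x4=0x4c  N=1 Z=0
after  5: x0=0xa8 x1=0x4c x2=0xe8 x3=0xee x4=0x4c  N=0 Z=0
after  6: x0=0xa8 x1=0x4c x2=0x40 x3=0xee x4=0x4c  N=0 Z=0
-- IRQ taken; context saved, return-PC = 7 --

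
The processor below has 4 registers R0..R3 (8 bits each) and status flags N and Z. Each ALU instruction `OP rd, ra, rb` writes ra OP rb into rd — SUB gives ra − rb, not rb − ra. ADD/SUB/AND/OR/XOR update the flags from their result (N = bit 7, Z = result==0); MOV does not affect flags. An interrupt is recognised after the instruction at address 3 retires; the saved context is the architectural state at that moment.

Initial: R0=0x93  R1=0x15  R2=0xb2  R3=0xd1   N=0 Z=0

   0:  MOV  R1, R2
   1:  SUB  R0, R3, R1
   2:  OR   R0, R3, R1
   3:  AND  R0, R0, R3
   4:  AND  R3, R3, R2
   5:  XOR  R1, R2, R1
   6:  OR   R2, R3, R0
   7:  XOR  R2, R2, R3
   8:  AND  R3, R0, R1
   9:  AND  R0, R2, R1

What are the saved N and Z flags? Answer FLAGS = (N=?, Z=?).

FLAGS = (N=1, Z=0)

after  0: R0=0x93 R1=0xb2 R2=0xb2 R3=0xd1  N=0 Z=0
after  1: R0=0x1f R1=0xb2 R2=0xb2 R3=0xd1  N=0 Z=0
after  2: R0=0xf3 R1=0xb2 R2=0xb2 R3=0xd1  N=1 Z=0
after  3: R0=0xd1 R1=0xb2 R2=0xb2 R3=0xd1  N=1 Z=0
-- IRQ taken; context saved, return-PC = 4 --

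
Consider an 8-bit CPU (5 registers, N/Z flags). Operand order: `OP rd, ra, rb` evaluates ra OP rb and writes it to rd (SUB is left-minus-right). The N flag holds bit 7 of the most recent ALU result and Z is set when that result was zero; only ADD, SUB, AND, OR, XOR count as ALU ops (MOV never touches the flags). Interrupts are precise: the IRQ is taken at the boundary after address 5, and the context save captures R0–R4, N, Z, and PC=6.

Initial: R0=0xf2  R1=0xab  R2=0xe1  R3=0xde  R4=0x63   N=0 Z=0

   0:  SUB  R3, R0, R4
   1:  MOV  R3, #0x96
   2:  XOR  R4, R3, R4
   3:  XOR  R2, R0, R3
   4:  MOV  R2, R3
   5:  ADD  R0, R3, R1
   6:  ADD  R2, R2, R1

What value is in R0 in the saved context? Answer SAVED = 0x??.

SAVED = 0x41

after  0: R0=0xf2 R1=0xab R2=0xe1 R3=0x8f R4=0x63  N=1 Z=0
after  1: R0=0xf2 R1=0xab R2=0xe1 R3=0x96 R4=0x63  N=1 Z=0
after  2: R0=0xf2 R1=0xab R2=0xe1 R3=0x96 R4=0xf5  N=1 Z=0
after  3: R0=0xf2 R1=0xab R2=0x64 R3=0x96 R4=0xf5  N=0 Z=0
after  4: R0=0xf2 R1=0xab R2=0x96 R3=0x96 R4=0xf5  N=0 Z=0
after  5: R0=0x41 R1=0xab R2=0x96 R3=0x96 R4=0xf5  N=0 Z=0
-- IRQ taken; context saved, return-PC = 6 --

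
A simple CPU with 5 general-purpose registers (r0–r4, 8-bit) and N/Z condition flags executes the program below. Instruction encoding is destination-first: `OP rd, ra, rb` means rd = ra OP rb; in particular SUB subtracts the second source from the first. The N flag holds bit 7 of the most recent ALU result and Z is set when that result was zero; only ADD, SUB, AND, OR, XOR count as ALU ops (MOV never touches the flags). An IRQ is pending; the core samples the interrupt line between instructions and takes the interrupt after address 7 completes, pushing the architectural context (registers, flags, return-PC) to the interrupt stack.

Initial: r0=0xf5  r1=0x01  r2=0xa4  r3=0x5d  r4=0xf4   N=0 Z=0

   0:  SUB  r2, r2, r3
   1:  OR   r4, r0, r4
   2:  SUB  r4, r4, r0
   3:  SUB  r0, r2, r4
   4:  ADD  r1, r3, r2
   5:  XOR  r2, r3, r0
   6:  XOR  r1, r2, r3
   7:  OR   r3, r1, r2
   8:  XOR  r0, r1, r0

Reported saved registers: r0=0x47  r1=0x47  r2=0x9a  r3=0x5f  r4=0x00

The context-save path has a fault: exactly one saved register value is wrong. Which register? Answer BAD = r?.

BAD = r2

after  0: r0=0xf5 r1=0x01 r2=0x47 r3=0x5d r4=0xf4  N=0 Z=0
after  1: r0=0xf5 r1=0x01 r2=0x47 r3=0x5d r4=0xf5  N=1 Z=0
after  2: r0=0xf5 r1=0x01 r2=0x47 r3=0x5d r4=0x00  N=0 Z=1
after  3: r0=0x47 r1=0x01 r2=0x47 r3=0x5d r4=0x00  N=0 Z=0
after  4: r0=0x47 r1=0xa4 r2=0x47 r3=0x5d r4=0x00  N=1 Z=0
after  5: r0=0x47 r1=0xa4 r2=0x1a r3=0x5d r4=0x00  N=0 Z=0
after  6: r0=0x47 r1=0x47 r2=0x1a r3=0x5d r4=0x00  N=0 Z=0
after  7: r0=0x47 r1=0x47 r2=0x1a r3=0x5f r4=0x00  N=0 Z=0
-- IRQ taken; context saved, return-PC = 8 --
mismatch: r2: reported 0x9a vs actual 0x1a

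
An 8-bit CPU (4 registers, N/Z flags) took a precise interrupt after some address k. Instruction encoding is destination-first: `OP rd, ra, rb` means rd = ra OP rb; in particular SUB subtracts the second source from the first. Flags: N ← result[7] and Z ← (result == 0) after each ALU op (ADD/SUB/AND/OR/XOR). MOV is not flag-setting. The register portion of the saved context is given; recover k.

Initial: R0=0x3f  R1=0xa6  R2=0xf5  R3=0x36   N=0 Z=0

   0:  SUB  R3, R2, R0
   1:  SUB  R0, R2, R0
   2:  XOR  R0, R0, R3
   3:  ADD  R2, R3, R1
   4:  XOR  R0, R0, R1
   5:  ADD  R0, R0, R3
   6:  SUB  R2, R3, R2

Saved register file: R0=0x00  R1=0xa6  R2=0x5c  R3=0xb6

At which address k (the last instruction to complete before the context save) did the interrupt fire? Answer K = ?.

after  0: R0=0x3f R1=0xa6 R2=0xf5 R3=0xb6  N=1 Z=0
after  1: R0=0xb6 R1=0xa6 R2=0xf5 R3=0xb6  N=1 Z=0
after  2: R0=0x00 R1=0xa6 R2=0xf5 R3=0xb6  N=0 Z=1
after  3: R0=0x00 R1=0xa6 R2=0x5c R3=0xb6  N=0 Z=0
-- IRQ taken; context saved, return-PC = 4 --

K = 3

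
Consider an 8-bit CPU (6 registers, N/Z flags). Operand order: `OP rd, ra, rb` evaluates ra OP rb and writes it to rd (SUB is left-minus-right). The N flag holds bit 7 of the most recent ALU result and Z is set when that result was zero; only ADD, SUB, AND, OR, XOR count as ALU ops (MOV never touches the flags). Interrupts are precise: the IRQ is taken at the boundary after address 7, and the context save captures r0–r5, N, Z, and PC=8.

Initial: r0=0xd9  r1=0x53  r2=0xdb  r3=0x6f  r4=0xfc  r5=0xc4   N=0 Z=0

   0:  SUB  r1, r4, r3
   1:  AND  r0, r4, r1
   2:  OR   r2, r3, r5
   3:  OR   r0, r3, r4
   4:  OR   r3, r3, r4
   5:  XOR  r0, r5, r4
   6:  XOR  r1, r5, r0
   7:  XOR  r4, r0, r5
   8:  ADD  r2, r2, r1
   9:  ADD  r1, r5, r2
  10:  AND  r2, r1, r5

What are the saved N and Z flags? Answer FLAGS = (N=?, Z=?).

after  0: r0=0xd9 r1=0x8d r2=0xdb r3=0x6f r4=0xfc r5=0xc4  N=1 Z=0
after  1: r0=0x8c r1=0x8d r2=0xdb r3=0x6f r4=0xfc r5=0xc4  N=1 Z=0
after  2: r0=0x8c r1=0x8d r2=0xef r3=0x6f r4=0xfc r5=0xc4  N=1 Z=0
after  3: r0=0xff r1=0x8d r2=0xef r3=0x6f r4=0xfc r5=0xc4  N=1 Z=0
after  4: r0=0xff r1=0x8d r2=0xef r3=0xff r4=0xfc r5=0xc4  N=1 Z=0
after  5: r0=0x38 r1=0x8d r2=0xef r3=0xff r4=0xfc r5=0xc4  N=0 Z=0
after  6: r0=0x38 r1=0xfc r2=0xef r3=0xff r4=0xfc r5=0xc4  N=1 Z=0
after  7: r0=0x38 r1=0xfc r2=0xef r3=0xff r4=0xfc r5=0xc4  N=1 Z=0
-- IRQ taken; context saved, return-PC = 8 --

FLAGS = (N=1, Z=0)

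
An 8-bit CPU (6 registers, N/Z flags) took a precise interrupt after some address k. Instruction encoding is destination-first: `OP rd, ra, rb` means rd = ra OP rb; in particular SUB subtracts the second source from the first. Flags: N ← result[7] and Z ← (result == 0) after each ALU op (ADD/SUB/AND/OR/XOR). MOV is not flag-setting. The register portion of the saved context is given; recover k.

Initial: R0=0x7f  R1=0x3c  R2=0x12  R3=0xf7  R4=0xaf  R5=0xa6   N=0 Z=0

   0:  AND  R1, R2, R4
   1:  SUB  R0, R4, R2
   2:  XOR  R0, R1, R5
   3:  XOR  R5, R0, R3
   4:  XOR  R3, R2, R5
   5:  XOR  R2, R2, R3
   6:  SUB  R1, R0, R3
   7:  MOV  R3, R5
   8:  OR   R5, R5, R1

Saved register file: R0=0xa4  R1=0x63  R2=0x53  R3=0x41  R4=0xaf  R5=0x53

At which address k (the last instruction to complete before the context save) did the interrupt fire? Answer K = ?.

K = 6

after  0: R0=0x7f R1=0x02 R2=0x12 R3=0xf7 R4=0xaf R5=0xa6  N=0 Z=0
after  1: R0=0x9d R1=0x02 R2=0x12 R3=0xf7 R4=0xaf R5=0xa6  N=1 Z=0
after  2: R0=0xa4 R1=0x02 R2=0x12 R3=0xf7 R4=0xaf R5=0xa6  N=1 Z=0
after  3: R0=0xa4 R1=0x02 R2=0x12 R3=0xf7 R4=0xaf R5=0x53  N=0 Z=0
after  4: R0=0xa4 R1=0x02 R2=0x12 R3=0x41 R4=0xaf R5=0x53  N=0 Z=0
after  5: R0=0xa4 R1=0x02 R2=0x53 R3=0x41 R4=0xaf R5=0x53  N=0 Z=0
after  6: R0=0xa4 R1=0x63 R2=0x53 R3=0x41 R4=0xaf R5=0x53  N=0 Z=0
-- IRQ taken; context saved, return-PC = 7 --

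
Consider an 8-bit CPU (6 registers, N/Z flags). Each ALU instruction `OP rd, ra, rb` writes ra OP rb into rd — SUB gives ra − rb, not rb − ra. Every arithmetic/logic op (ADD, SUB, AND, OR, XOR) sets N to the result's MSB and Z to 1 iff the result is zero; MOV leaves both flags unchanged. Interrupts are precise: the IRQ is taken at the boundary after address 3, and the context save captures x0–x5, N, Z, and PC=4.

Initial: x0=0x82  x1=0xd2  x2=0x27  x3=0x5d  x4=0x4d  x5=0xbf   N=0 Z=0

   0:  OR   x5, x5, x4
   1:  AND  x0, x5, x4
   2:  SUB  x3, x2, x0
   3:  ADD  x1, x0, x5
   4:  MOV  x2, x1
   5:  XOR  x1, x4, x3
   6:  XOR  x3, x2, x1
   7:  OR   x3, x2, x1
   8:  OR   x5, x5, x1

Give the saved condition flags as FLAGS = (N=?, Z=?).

after  0: x0=0x82 x1=0xd2 x2=0x27 x3=0x5d x4=0x4d x5=0xff  N=1 Z=0
after  1: x0=0x4d x1=0xd2 x2=0x27 x3=0x5d x4=0x4d x5=0xff  N=0 Z=0
after  2: x0=0x4d x1=0xd2 x2=0x27 x3=0xda x4=0x4d x5=0xff  N=1 Z=0
after  3: x0=0x4d x1=0x4c x2=0x27 x3=0xda x4=0x4d x5=0xff  N=0 Z=0
-- IRQ taken; context saved, return-PC = 4 --

FLAGS = (N=0, Z=0)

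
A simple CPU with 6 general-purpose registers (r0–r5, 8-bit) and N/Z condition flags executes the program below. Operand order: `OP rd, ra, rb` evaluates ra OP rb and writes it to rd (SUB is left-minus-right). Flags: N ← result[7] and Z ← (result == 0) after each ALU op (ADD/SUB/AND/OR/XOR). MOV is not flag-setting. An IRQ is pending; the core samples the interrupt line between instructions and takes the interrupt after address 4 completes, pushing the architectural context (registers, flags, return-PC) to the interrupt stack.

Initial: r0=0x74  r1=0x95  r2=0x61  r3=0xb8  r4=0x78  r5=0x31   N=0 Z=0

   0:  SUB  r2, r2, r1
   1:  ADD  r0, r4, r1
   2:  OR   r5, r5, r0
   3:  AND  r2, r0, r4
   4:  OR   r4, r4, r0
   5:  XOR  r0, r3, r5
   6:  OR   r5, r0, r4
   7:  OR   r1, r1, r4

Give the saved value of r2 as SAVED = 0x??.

SAVED = 0x08

after  0: r0=0x74 r1=0x95 r2=0xcc r3=0xb8 r4=0x78 r5=0x31  N=1 Z=0
after  1: r0=0x0d r1=0x95 r2=0xcc r3=0xb8 r4=0x78 r5=0x31  N=0 Z=0
after  2: r0=0x0d r1=0x95 r2=0xcc r3=0xb8 r4=0x78 r5=0x3d  N=0 Z=0
after  3: r0=0x0d r1=0x95 r2=0x08 r3=0xb8 r4=0x78 r5=0x3d  N=0 Z=0
after  4: r0=0x0d r1=0x95 r2=0x08 r3=0xb8 r4=0x7d r5=0x3d  N=0 Z=0
-- IRQ taken; context saved, return-PC = 5 --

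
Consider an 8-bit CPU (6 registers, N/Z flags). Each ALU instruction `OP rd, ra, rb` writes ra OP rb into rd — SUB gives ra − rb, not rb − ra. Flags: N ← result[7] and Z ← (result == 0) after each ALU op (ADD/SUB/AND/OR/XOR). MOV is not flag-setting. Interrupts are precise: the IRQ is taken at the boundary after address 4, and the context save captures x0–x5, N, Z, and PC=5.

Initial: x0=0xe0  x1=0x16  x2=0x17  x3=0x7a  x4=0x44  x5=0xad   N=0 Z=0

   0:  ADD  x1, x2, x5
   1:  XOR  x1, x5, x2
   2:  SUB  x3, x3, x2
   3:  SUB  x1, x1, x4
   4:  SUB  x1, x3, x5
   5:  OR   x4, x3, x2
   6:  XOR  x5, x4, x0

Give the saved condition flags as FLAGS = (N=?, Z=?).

FLAGS = (N=1, Z=0)

after  0: x0=0xe0 x1=0xc4 x2=0x17 x3=0x7a x4=0x44 x5=0xad  N=1 Z=0
after  1: x0=0xe0 x1=0xba x2=0x17 x3=0x7a x4=0x44 x5=0xad  N=1 Z=0
after  2: x0=0xe0 x1=0xba x2=0x17 x3=0x63 x4=0x44 x5=0xad  N=0 Z=0
after  3: x0=0xe0 x1=0x76 x2=0x17 x3=0x63 x4=0x44 x5=0xad  N=0 Z=0
after  4: x0=0xe0 x1=0xb6 x2=0x17 x3=0x63 x4=0x44 x5=0xad  N=1 Z=0
-- IRQ taken; context saved, return-PC = 5 --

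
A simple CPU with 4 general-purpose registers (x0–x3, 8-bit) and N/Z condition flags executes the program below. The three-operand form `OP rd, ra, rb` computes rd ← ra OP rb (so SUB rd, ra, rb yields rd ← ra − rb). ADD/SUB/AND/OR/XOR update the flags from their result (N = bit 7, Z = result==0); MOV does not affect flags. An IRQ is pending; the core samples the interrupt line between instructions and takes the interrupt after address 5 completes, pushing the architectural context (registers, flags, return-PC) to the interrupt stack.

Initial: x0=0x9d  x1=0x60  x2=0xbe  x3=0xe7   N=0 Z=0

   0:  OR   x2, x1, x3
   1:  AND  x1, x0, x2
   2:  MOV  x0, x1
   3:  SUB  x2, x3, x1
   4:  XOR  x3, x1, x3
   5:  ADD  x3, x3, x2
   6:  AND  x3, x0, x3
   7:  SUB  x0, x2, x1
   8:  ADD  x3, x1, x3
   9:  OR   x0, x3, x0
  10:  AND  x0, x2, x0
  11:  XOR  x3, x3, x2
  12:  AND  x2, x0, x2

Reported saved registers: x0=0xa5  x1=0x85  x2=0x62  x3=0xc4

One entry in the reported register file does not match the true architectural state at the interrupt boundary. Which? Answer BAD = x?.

after  0: x0=0x9d x1=0x60 x2=0xe7 x3=0xe7  N=1 Z=0
after  1: x0=0x9d x1=0x85 x2=0xe7 x3=0xe7  N=1 Z=0
after  2: x0=0x85 x1=0x85 x2=0xe7 x3=0xe7  N=1 Z=0
after  3: x0=0x85 x1=0x85 x2=0x62 x3=0xe7  N=0 Z=0
after  4: x0=0x85 x1=0x85 x2=0x62 x3=0x62  N=0 Z=0
after  5: x0=0x85 x1=0x85 x2=0x62 x3=0xc4  N=1 Z=0
-- IRQ taken; context saved, return-PC = 6 --
mismatch: x0: reported 0xa5 vs actual 0x85

BAD = x0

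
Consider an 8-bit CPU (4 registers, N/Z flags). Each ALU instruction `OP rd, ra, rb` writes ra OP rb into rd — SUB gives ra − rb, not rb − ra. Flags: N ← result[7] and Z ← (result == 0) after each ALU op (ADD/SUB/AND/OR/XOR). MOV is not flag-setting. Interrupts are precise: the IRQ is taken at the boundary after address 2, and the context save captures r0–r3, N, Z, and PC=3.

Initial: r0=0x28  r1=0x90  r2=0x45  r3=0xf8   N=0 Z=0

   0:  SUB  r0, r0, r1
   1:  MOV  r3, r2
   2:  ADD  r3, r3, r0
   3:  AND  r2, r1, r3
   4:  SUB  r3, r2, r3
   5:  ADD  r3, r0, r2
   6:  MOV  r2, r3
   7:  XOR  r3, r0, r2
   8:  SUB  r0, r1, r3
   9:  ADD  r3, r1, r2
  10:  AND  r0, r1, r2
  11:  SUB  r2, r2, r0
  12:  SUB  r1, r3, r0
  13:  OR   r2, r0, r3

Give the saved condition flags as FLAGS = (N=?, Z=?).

FLAGS = (N=1, Z=0)

after  0: r0=0x98 r1=0x90 r2=0x45 r3=0xf8  N=1 Z=0
after  1: r0=0x98 r1=0x90 r2=0x45 r3=0x45  N=1 Z=0
after  2: r0=0x98 r1=0x90 r2=0x45 r3=0xdd  N=1 Z=0
-- IRQ taken; context saved, return-PC = 3 --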